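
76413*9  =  687717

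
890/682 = 445/341 = 1.30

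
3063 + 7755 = 10818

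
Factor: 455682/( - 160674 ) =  - 61^( - 1)*173^1= - 173/61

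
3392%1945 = 1447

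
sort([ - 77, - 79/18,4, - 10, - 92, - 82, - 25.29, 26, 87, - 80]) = [ - 92, - 82, - 80, - 77,-25.29, - 10, - 79/18,4, 26, 87] 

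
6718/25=268+18/25 = 268.72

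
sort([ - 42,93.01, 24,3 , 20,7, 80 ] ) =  [ - 42, 3, 7, 20,24  ,  80, 93.01 ]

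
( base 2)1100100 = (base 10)100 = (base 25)40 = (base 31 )37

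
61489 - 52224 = 9265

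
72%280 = 72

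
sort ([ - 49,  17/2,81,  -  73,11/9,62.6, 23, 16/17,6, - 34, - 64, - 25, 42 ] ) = [  -  73, - 64, - 49 , - 34, - 25 , 16/17,11/9 , 6,17/2, 23, 42 , 62.6, 81]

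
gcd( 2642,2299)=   1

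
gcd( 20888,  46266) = 2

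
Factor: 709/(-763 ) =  - 7^( - 1 )*109^( - 1)*709^1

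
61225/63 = 61225/63=971.83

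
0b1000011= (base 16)43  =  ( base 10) 67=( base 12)57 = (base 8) 103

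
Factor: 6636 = 2^2*3^1*7^1 * 79^1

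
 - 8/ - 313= 8/313 = 0.03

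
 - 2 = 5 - 7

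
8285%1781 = 1161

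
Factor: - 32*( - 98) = 3136 = 2^6 * 7^2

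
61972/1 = 61972 = 61972.00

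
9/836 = 9/836 = 0.01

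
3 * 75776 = 227328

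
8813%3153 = 2507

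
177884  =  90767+87117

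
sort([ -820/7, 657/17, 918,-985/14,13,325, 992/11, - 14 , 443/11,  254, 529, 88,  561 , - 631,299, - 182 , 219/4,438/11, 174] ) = [-631, - 182, - 820/7, -985/14, - 14,13,657/17, 438/11,443/11, 219/4, 88, 992/11, 174,  254,  299,325, 529,561,918 ] 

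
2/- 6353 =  - 2/6353 = - 0.00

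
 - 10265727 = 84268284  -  94534011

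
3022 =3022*1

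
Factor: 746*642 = 478932 = 2^2 * 3^1*107^1 * 373^1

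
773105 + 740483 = 1513588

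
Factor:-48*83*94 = -2^5 * 3^1 * 47^1*83^1 = - 374496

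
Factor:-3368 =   -  2^3 * 421^1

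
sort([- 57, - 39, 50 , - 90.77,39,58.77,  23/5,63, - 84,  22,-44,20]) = [ - 90.77, - 84 ,-57 , - 44,  -  39, 23/5,20, 22,39,50,58.77,  63]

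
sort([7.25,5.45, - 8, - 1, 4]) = [-8, - 1, 4, 5.45  ,  7.25 ]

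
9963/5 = 9963/5 = 1992.60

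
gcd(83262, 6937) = 1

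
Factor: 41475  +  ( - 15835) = 25640 = 2^3*5^1* 641^1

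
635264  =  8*79408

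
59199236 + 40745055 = 99944291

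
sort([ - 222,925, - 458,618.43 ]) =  [ - 458, - 222,618.43,925 ]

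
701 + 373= 1074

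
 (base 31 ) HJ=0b1000100010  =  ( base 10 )546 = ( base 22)12i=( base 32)H2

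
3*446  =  1338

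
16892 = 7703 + 9189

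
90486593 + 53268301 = 143754894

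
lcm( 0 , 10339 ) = 0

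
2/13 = 2/13 = 0.15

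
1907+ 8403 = 10310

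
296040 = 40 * 7401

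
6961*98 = 682178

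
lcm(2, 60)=60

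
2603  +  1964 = 4567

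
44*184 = 8096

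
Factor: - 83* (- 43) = 43^1*83^1 = 3569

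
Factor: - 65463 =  -3^1*21821^1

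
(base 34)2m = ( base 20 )4A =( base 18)50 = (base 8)132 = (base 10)90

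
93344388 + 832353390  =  925697778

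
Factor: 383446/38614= 427/43 = 7^1*43^( - 1) * 61^1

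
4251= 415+3836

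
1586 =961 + 625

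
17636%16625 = 1011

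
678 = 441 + 237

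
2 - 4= - 2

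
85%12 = 1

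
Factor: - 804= -2^2*  3^1*67^1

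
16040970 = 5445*2946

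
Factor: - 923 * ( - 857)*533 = 13^2*41^1 * 71^1 * 857^1 = 421608863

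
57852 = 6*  9642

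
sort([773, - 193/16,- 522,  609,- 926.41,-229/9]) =[ - 926.41, - 522, - 229/9, - 193/16, 609,773] 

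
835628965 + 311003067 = 1146632032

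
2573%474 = 203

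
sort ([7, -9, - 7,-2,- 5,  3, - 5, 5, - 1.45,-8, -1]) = [-9,- 8, - 7,-5,- 5, - 2, - 1.45,- 1,3,5, 7 ] 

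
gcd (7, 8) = 1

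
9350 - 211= 9139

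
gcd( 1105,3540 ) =5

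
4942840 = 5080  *973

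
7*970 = 6790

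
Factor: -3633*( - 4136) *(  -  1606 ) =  - 24131897328 = - 2^4*3^1* 7^1*11^2 *47^1*73^1*173^1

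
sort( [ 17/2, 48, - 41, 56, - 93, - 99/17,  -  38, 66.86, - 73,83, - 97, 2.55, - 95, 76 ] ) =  [ - 97, - 95,-93, - 73, - 41 , - 38 , - 99/17,2.55, 17/2, 48,  56, 66.86,76, 83 ]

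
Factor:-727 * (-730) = 2^1*5^1*73^1*727^1  =  530710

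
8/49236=2/12309=0.00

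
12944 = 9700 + 3244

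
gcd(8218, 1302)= 14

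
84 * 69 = 5796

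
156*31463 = 4908228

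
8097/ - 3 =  - 2699+0/1 = - 2699.00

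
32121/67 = 479 + 28/67=479.42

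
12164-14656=-2492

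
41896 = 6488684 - 6446788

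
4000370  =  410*9757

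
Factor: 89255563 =4783^1 * 18661^1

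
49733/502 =99 + 35/502 = 99.07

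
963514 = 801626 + 161888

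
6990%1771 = 1677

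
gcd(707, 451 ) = 1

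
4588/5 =4588/5 = 917.60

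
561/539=51/49  =  1.04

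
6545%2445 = 1655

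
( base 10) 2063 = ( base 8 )4017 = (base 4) 200033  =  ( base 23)3KG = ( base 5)31223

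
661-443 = 218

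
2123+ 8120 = 10243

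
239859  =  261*919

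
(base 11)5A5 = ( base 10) 720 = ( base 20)1G0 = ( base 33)LR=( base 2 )1011010000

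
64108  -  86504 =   -  22396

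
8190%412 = 362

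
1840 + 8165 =10005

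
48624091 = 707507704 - 658883613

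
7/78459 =7/78459 = 0.00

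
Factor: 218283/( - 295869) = -377/511 = - 7^( - 1 )*13^1*29^1*73^( - 1)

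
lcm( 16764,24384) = 268224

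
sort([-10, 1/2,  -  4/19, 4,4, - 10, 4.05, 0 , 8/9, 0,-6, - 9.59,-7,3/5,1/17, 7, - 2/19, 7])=[ - 10,  -  10 , - 9.59, - 7, - 6,-4/19,  -  2/19, 0 , 0, 1/17,1/2,  3/5, 8/9, 4,4,4.05,7, 7]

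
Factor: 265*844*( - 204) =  - 2^4*3^1*5^1*17^1*53^1*211^1 = - 45626640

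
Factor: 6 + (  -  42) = -36 = -2^2*3^2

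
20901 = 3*6967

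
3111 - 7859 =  - 4748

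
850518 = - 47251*( - 18)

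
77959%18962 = 2111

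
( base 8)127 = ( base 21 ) 43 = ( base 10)87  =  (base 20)47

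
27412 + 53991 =81403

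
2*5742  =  11484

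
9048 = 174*52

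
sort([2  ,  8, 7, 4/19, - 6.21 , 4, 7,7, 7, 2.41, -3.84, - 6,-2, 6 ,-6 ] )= [-6.21,-6,- 6, - 3.84, - 2, 4/19, 2, 2.41, 4,6 , 7,7,7,  7, 8 ] 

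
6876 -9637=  - 2761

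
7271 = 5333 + 1938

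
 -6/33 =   -  2/11 = - 0.18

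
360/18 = 20 = 20.00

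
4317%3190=1127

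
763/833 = 109/119 = 0.92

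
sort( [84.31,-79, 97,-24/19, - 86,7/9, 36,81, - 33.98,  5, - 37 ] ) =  [ - 86, - 79, - 37, - 33.98, - 24/19,7/9,  5, 36,81, 84.31, 97 ]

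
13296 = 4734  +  8562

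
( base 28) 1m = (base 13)3B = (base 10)50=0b110010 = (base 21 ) 28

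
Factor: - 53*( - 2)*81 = 2^1*3^4*53^1=8586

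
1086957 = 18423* 59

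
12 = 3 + 9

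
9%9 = 0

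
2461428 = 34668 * 71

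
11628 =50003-38375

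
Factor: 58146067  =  7^1*8306581^1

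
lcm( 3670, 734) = 3670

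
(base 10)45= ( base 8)55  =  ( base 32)1d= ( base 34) 1B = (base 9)50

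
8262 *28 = 231336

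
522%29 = 0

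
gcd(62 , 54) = 2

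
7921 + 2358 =10279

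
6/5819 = 6/5819 = 0.00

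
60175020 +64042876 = 124217896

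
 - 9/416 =-1+407/416 = - 0.02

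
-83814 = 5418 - 89232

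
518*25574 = 13247332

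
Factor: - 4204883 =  - 23^1*182821^1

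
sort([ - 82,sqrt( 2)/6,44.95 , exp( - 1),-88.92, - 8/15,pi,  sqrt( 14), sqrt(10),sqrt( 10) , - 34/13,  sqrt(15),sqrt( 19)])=[  -  88.92 ,-82, - 34/13,  -  8/15 , sqrt( 2)/6 , exp(-1), pi, sqrt(10 ),sqrt( 10)  ,  sqrt( 14),sqrt( 15 ), sqrt( 19 ), 44.95] 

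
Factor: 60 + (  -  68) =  - 2^3 = -8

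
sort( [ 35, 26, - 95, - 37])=[-95, - 37,26,35]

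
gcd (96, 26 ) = 2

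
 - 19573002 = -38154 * 513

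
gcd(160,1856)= 32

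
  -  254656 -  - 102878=- 151778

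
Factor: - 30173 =  -  11^1*13^1*211^1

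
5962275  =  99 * 60225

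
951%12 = 3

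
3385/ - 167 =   -  21 + 122/167=   - 20.27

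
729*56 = 40824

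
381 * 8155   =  3107055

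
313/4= 78 + 1/4 = 78.25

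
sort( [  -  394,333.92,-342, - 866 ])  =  [ - 866,-394,-342,333.92 ] 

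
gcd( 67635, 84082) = 1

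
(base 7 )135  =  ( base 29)2H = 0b1001011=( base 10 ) 75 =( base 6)203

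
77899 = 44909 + 32990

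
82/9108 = 41/4554   =  0.01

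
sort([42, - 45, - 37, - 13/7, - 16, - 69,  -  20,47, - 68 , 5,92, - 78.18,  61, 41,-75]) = [ - 78.18, - 75,-69, - 68 , - 45 , - 37, - 20, - 16,  -  13/7, 5, 41, 42,  47, 61, 92 ]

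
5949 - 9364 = -3415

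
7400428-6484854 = 915574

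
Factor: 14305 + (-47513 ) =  - 33208 =- 2^3 * 7^1*593^1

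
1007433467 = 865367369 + 142066098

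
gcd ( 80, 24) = 8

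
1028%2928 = 1028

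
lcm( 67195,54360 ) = 4838040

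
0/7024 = 0 = 0.00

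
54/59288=27/29644 = 0.00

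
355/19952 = 355/19952= 0.02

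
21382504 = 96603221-75220717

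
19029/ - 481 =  - 40  +  211/481  =  - 39.56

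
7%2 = 1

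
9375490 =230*40763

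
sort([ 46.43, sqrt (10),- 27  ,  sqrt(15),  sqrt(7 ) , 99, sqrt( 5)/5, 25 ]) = [ - 27,  sqrt( 5)/5,sqrt( 7) , sqrt( 10 ), sqrt(15 ), 25, 46.43,99] 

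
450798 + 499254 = 950052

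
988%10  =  8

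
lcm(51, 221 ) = 663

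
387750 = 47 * 8250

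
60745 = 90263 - 29518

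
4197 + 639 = 4836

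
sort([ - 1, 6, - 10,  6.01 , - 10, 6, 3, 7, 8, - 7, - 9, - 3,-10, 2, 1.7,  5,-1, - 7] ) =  [ - 10,-10, - 10,-9, - 7, - 7, -3, - 1,  -  1, 1.7, 2 , 3,5,6, 6, 6.01, 7,8 ]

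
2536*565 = 1432840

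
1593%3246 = 1593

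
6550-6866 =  - 316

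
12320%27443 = 12320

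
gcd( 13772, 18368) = 4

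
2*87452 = 174904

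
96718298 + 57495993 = 154214291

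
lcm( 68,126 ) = 4284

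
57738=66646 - 8908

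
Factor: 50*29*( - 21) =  - 2^1*3^1*5^2*7^1 * 29^1 = -30450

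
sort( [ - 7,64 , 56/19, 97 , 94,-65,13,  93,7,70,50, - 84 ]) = [ - 84,-65, - 7,56/19, 7,13, 50 , 64,70, 93, 94,97 ] 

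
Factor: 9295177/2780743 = 7^(-1 )*37^1*41^ ( -1 )*9689^( -1 ) * 251221^1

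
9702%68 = 46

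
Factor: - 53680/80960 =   -  61/92=- 2^( - 2 )*23^( - 1 ) * 61^1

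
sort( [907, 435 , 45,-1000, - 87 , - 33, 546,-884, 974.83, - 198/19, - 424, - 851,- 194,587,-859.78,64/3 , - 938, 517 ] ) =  [-1000,  -  938, - 884, - 859.78 ,-851,  -  424, - 194,-87,  -  33,  -  198/19,64/3,45, 435,517, 546,587,907, 974.83]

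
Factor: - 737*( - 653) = 11^1*67^1 *653^1=481261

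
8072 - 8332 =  - 260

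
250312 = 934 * 268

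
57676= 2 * 28838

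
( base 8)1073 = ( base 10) 571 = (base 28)kb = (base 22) 13l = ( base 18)1dd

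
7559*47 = 355273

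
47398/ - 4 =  - 11850+1/2 = - 11849.50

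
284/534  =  142/267= 0.53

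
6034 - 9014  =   - 2980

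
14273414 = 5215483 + 9057931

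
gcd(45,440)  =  5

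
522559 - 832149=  - 309590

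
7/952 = 1/136 = 0.01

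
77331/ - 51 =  - 25777/17 = - 1516.29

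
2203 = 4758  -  2555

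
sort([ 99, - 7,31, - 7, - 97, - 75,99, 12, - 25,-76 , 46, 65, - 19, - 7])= [ - 97,-76, - 75, - 25, - 19, - 7, - 7, - 7,12, 31,46, 65, 99, 99 ] 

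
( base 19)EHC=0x150D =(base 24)98D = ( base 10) 5389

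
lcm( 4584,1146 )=4584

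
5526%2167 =1192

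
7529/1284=7529/1284 = 5.86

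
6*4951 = 29706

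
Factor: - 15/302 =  - 2^( - 1 ) * 3^1*5^1 * 151^ ( - 1) 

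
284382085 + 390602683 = 674984768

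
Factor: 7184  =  2^4 * 449^1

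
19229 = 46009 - 26780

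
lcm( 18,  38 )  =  342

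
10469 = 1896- - 8573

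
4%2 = 0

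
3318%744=342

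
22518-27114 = - 4596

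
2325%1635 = 690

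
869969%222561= 202286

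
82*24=1968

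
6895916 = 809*8524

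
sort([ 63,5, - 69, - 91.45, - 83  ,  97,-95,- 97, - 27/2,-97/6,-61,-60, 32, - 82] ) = [ -97,-95, - 91.45 , -83,- 82, - 69,- 61, - 60,-97/6, - 27/2, 5,32,63,97 ] 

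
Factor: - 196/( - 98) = 2^1 =2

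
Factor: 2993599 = 7^1*53^1*8069^1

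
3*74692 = 224076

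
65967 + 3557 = 69524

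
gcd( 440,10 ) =10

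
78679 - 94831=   -  16152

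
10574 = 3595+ 6979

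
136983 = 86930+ 50053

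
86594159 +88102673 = 174696832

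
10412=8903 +1509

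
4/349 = 4/349 =0.01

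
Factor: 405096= 2^3 * 3^1*16879^1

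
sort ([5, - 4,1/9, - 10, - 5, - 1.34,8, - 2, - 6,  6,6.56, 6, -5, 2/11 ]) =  [ - 10, - 6 , - 5, - 5,-4, - 2, - 1.34,1/9,2/11, 5,6, 6, 6.56,8 ]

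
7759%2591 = 2577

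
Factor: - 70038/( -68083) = 2^1*3^3*  103^ ( - 1)*661^(-1) *1297^1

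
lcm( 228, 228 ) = 228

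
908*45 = 40860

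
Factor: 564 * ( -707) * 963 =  - 2^2*3^3*7^1 *47^1*101^1 * 107^1=-383994324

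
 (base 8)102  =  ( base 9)73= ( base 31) 24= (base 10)66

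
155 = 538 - 383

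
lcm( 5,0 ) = 0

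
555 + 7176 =7731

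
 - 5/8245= - 1/1649 = - 0.00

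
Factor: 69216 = 2^5*3^1*7^1*103^1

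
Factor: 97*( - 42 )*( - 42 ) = 171108 = 2^2*3^2 * 7^2*97^1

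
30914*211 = 6522854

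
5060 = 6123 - 1063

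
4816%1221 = 1153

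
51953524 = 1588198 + 50365326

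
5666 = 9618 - 3952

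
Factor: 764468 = 2^2 * 383^1*499^1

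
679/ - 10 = -68 + 1/10 = - 67.90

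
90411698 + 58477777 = 148889475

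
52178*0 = 0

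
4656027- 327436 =4328591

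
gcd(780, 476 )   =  4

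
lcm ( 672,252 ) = 2016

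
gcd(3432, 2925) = 39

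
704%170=24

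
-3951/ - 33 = 119 + 8/11 = 119.73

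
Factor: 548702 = 2^1*7^2*11^1*509^1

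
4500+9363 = 13863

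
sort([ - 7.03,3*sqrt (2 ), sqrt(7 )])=[-7.03,sqrt( 7),3*sqrt( 2)]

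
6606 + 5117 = 11723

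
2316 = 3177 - 861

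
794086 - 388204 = 405882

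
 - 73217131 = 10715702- 83932833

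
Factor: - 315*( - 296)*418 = 38974320 = 2^4*3^2*5^1*7^1* 11^1*19^1*37^1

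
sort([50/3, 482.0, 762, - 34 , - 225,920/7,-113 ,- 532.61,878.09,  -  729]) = [ - 729, - 532.61,-225, - 113, - 34, 50/3, 920/7 , 482.0, 762, 878.09]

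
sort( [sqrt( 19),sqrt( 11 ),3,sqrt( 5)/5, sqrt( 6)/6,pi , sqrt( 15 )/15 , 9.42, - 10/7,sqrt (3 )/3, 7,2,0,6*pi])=[ - 10/7, 0,sqrt (15 ) /15,sqrt( 6 )/6,  sqrt(5 )/5,sqrt(3)/3,  2,3,pi, sqrt(11),sqrt( 19 ),7,9.42,6*pi]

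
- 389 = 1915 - 2304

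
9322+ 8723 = 18045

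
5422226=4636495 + 785731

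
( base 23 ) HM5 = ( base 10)9504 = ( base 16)2520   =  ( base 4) 2110200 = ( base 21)10bc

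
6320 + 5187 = 11507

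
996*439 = 437244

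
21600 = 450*48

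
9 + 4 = 13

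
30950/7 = 30950/7 =4421.43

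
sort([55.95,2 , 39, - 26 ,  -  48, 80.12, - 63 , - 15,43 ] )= [  -  63,  -  48 ,-26 , - 15,  2, 39,43,55.95, 80.12 ] 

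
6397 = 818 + 5579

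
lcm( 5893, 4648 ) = 330008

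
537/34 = 15 + 27/34 = 15.79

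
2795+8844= 11639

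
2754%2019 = 735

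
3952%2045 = 1907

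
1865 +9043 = 10908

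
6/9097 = 6/9097 = 0.00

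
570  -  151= 419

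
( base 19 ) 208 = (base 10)730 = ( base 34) lg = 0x2DA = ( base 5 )10410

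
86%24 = 14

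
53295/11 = 4845=4845.00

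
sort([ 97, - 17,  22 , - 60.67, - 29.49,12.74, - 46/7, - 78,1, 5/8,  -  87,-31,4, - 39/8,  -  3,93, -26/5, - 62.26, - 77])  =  [ - 87, - 78,-77 , - 62.26,-60.67, - 31,-29.49, - 17, - 46/7,-26/5, - 39/8,-3 , 5/8, 1,  4, 12.74,22,93,97] 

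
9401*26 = 244426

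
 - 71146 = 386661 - 457807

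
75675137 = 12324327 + 63350810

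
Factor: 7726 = 2^1*3863^1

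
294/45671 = 294/45671 = 0.01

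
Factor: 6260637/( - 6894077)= - 3^1 * 2086879^1*6894077^(-1)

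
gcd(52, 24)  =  4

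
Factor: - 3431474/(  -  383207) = 2^1* 11^ ( - 2)*3167^( - 1)*1715737^1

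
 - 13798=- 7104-6694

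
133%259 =133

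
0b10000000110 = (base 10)1030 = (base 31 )127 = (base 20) 2BA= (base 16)406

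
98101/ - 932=- 98101/932 = -105.26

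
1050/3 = 350 =350.00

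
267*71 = 18957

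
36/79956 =1/2221 = 0.00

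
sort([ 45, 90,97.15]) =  [ 45,90,  97.15] 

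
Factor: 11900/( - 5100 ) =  - 7/3 = - 3^( - 1) *7^1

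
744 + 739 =1483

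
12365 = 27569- 15204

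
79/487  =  79/487 = 0.16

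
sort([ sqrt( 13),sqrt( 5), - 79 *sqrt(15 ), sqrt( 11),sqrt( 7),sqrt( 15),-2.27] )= [  -  79*sqrt( 15), - 2.27,sqrt( 5),sqrt( 7),  sqrt( 11 ),sqrt( 13), sqrt( 15)] 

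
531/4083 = 177/1361 = 0.13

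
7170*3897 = 27941490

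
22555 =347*65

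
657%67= 54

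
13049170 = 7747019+5302151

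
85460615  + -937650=84522965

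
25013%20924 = 4089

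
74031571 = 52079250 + 21952321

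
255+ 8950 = 9205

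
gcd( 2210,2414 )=34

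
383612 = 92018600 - 91634988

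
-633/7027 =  - 633/7027 = - 0.09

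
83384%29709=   23966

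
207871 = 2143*97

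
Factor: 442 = 2^1 *13^1*17^1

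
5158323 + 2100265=7258588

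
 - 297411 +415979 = 118568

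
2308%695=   223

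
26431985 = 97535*271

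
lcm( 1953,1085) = 9765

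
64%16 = 0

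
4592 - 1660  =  2932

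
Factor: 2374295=5^1*7^2 * 11^1*881^1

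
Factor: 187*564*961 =2^2*3^1*11^1 * 17^1*31^2 *47^1 = 101354748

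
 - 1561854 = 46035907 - 47597761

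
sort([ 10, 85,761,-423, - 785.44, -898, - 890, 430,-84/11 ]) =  [ - 898, - 890, - 785.44, - 423, - 84/11, 10, 85,430 , 761]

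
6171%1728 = 987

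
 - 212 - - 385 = 173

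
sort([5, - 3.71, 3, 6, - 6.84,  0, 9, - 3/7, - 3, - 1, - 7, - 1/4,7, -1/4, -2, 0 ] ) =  [ - 7, - 6.84, - 3.71, - 3, - 2, - 1, - 3/7 , - 1/4,-1/4, 0, 0, 3,5,6, 7,9]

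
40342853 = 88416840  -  48073987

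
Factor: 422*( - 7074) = -2985228 = - 2^2  *3^3*131^1*211^1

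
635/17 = 635/17 = 37.35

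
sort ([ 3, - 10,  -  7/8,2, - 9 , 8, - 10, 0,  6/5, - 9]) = [-10, - 10,-9, - 9, - 7/8, 0, 6/5,2,3, 8]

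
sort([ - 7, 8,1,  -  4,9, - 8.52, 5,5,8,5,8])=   [ - 8.52, - 7, - 4 , 1,5,5, 5,  8 , 8,8,9]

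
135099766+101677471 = 236777237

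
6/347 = 6/347 = 0.02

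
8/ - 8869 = -8/8869 = -0.00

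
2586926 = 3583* 722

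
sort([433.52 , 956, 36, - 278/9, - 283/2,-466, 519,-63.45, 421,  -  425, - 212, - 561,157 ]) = [ - 561, - 466,-425, - 212, - 283/2, - 63.45, - 278/9, 36, 157,421, 433.52, 519, 956 ] 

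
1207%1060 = 147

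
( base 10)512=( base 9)628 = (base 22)116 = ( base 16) 200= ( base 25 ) KC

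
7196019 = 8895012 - 1698993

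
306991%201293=105698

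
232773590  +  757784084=990557674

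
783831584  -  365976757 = 417854827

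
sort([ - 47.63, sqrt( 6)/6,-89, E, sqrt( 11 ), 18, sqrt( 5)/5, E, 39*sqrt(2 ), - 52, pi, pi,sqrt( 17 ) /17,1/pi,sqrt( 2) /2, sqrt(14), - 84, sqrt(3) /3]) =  [ - 89, - 84, - 52, - 47.63 , sqrt( 17) /17, 1/pi,sqrt( 6)/6,sqrt( 5)/5 , sqrt(3)/3 , sqrt( 2 )/2,E, E,  pi, pi, sqrt( 11), sqrt( 14),18, 39*sqrt (2 ) ]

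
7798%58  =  26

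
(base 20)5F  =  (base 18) 67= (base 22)55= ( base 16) 73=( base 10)115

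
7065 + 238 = 7303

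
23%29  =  23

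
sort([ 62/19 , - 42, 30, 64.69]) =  [ - 42, 62/19,30, 64.69]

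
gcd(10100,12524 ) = 404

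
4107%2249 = 1858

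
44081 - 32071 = 12010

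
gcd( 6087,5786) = 1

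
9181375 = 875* 10493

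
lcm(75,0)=0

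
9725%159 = 26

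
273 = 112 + 161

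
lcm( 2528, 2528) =2528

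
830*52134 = 43271220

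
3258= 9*362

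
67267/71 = 67267/71= 947.42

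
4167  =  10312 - 6145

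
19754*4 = 79016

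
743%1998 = 743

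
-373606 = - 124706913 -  - 124333307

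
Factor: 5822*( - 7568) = - 44060896 = -2^5*11^1*41^1*43^1*71^1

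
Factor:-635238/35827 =-2^1 * 3^2*11^( - 1 )*3257^(-1)*35291^1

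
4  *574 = 2296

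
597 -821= - 224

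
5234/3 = 5234/3 = 1744.67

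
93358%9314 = 218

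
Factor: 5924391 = 3^1*11^1* 179527^1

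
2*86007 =172014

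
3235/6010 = 647/1202 = 0.54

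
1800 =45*40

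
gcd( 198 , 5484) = 6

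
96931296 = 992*97713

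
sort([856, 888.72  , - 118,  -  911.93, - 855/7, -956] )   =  [  -  956,-911.93 ,  -  855/7,-118,856,888.72 ] 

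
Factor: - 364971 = - 3^1*19^2*337^1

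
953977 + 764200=1718177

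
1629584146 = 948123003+681461143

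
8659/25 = 8659/25 = 346.36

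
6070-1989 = 4081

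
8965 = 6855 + 2110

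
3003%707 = 175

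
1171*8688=10173648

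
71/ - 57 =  - 2  +  43/57 = - 1.25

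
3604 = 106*34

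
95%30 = 5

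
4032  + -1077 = 2955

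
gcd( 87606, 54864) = 18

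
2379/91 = 183/7  =  26.14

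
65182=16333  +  48849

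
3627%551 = 321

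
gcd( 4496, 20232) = 2248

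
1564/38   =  782/19  =  41.16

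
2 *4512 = 9024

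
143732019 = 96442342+47289677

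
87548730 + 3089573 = 90638303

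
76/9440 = 19/2360 =0.01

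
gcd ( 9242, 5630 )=2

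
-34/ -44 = 17/22 =0.77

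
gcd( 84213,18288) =9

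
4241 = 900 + 3341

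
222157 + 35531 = 257688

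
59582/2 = 29791 = 29791.00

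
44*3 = 132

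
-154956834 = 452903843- 607860677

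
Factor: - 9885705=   -  3^1*5^1*659047^1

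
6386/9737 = 6386/9737 = 0.66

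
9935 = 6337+3598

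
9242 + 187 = 9429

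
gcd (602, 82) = 2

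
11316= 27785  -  16469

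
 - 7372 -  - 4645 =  - 2727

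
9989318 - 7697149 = 2292169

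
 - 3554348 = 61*( - 58268 )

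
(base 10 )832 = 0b1101000000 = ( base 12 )594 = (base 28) 11k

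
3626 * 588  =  2132088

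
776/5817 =776/5817 = 0.13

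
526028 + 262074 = 788102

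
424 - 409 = 15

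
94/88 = 47/44 = 1.07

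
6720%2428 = 1864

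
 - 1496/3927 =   -  1 + 13/21= -0.38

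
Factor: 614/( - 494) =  - 307/247 = - 13^(-1) * 19^(  -  1 ) * 307^1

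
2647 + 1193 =3840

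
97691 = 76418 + 21273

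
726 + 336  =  1062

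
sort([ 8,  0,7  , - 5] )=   [- 5, 0,  7,  8] 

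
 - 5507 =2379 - 7886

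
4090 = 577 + 3513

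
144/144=1=   1.00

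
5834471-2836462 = 2998009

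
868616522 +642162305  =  1510778827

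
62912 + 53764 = 116676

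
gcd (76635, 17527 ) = 1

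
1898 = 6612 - 4714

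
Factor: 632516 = 2^2 *158129^1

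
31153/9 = 3461 + 4/9=3461.44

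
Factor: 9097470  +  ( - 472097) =19^2 *23893^1 = 8625373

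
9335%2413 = 2096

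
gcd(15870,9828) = 6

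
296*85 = 25160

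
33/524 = 33/524  =  0.06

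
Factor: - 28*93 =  - 2604=- 2^2 * 3^1*7^1*31^1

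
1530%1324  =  206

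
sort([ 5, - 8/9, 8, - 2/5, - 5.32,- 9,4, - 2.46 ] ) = [-9 , -5.32,-2.46,  -  8/9, - 2/5, 4,5, 8]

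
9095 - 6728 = 2367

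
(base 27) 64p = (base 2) 1000110011011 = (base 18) DG7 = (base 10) 4507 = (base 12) 2737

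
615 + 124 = 739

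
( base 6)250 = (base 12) 86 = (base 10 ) 102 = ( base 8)146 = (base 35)2W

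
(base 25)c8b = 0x1E1F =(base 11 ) 5880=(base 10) 7711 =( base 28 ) 9nb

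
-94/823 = - 1 + 729/823 = - 0.11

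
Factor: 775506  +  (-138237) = 637269 =3^1*212423^1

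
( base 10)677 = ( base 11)566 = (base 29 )NA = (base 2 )1010100101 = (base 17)25e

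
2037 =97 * 21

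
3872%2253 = 1619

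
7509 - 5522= 1987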